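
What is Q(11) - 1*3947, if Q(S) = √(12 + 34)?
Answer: -3947 + √46 ≈ -3940.2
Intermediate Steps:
Q(S) = √46
Q(11) - 1*3947 = √46 - 1*3947 = √46 - 3947 = -3947 + √46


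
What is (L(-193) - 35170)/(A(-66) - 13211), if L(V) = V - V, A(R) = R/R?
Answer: 3517/1321 ≈ 2.6624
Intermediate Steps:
A(R) = 1
L(V) = 0
(L(-193) - 35170)/(A(-66) - 13211) = (0 - 35170)/(1 - 13211) = -35170/(-13210) = -35170*(-1/13210) = 3517/1321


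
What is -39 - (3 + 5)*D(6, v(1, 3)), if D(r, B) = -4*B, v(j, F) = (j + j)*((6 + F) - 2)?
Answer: 409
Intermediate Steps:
v(j, F) = 2*j*(4 + F) (v(j, F) = (2*j)*(4 + F) = 2*j*(4 + F))
-39 - (3 + 5)*D(6, v(1, 3)) = -39 - (3 + 5)*(-8*(4 + 3)) = -39 - 8*(-8*7) = -39 - 8*(-4*14) = -39 - 8*(-56) = -39 - 1*(-448) = -39 + 448 = 409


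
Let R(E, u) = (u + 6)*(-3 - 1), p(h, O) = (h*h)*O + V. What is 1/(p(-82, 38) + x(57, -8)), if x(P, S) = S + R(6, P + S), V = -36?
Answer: 1/255248 ≈ 3.9178e-6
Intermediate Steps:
p(h, O) = -36 + O*h² (p(h, O) = (h*h)*O - 36 = h²*O - 36 = O*h² - 36 = -36 + O*h²)
R(E, u) = -24 - 4*u (R(E, u) = (6 + u)*(-4) = -24 - 4*u)
x(P, S) = -24 - 4*P - 3*S (x(P, S) = S + (-24 - 4*(P + S)) = S + (-24 + (-4*P - 4*S)) = S + (-24 - 4*P - 4*S) = -24 - 4*P - 3*S)
1/(p(-82, 38) + x(57, -8)) = 1/((-36 + 38*(-82)²) + (-24 - 4*57 - 3*(-8))) = 1/((-36 + 38*6724) + (-24 - 228 + 24)) = 1/((-36 + 255512) - 228) = 1/(255476 - 228) = 1/255248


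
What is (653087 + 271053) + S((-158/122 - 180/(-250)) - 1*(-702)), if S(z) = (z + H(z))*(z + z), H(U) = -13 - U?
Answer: 1381502002/1525 ≈ 9.0590e+5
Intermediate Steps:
S(z) = -26*z (S(z) = (z + (-13 - z))*(z + z) = -26*z)
(653087 + 271053) + S((-158/122 - 180/(-250)) - 1*(-702)) = (653087 + 271053) - 26*((-158/122 - 180/(-250)) - 1*(-702)) = 924140 - 26*((-158*1/122 - 180*(-1/250)) + 702) = 924140 - 26*((-79/61 + 18/25) + 702) = 924140 - 26*(-877/1525 + 702) = 924140 - 26*1069673/1525 = 924140 - 27811498/1525 = 1381502002/1525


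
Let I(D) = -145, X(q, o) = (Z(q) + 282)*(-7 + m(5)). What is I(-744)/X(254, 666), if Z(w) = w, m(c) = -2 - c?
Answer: 145/7504 ≈ 0.019323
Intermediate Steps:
X(q, o) = -3948 - 14*q (X(q, o) = (q + 282)*(-7 + (-2 - 1*5)) = (282 + q)*(-7 + (-2 - 5)) = (282 + q)*(-7 - 7) = (282 + q)*(-14) = -3948 - 14*q)
I(-744)/X(254, 666) = -145/(-3948 - 14*254) = -145/(-3948 - 3556) = -145/(-7504) = -145*(-1/7504) = 145/7504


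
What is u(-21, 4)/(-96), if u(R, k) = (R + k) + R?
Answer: 19/48 ≈ 0.39583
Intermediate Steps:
u(R, k) = k + 2*R
u(-21, 4)/(-96) = (4 + 2*(-21))/(-96) = (4 - 42)*(-1/96) = -38*(-1/96) = 19/48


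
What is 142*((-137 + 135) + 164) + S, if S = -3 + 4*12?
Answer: 23049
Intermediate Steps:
S = 45 (S = -3 + 48 = 45)
142*((-137 + 135) + 164) + S = 142*((-137 + 135) + 164) + 45 = 142*(-2 + 164) + 45 = 142*162 + 45 = 23004 + 45 = 23049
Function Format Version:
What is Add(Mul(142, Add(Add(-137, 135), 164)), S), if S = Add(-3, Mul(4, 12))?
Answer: 23049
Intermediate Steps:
S = 45 (S = Add(-3, 48) = 45)
Add(Mul(142, Add(Add(-137, 135), 164)), S) = Add(Mul(142, Add(Add(-137, 135), 164)), 45) = Add(Mul(142, Add(-2, 164)), 45) = Add(Mul(142, 162), 45) = Add(23004, 45) = 23049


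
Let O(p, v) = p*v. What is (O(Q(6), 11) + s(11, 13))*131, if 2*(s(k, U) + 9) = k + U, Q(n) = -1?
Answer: -1048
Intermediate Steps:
s(k, U) = -9 + U/2 + k/2 (s(k, U) = -9 + (k + U)/2 = -9 + (U + k)/2 = -9 + (U/2 + k/2) = -9 + U/2 + k/2)
(O(Q(6), 11) + s(11, 13))*131 = (-1*11 + (-9 + (½)*13 + (½)*11))*131 = (-11 + (-9 + 13/2 + 11/2))*131 = (-11 + 3)*131 = -8*131 = -1048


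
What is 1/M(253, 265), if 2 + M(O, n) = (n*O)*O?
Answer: 1/16962383 ≈ 5.8954e-8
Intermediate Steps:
M(O, n) = -2 + n*O² (M(O, n) = -2 + (n*O)*O = -2 + (O*n)*O = -2 + n*O²)
1/M(253, 265) = 1/(-2 + 265*253²) = 1/(-2 + 265*64009) = 1/(-2 + 16962385) = 1/16962383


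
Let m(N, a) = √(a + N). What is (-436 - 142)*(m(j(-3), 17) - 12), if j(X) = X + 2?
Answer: 4624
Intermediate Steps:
j(X) = 2 + X
m(N, a) = √(N + a)
(-436 - 142)*(m(j(-3), 17) - 12) = (-436 - 142)*(√((2 - 3) + 17) - 12) = -578*(√(-1 + 17) - 12) = -578*(√16 - 12) = -578*(4 - 12) = -578*(-8) = 4624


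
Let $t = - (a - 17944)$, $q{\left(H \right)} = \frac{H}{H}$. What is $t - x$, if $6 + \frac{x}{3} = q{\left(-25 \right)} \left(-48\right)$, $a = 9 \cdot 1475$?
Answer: $4831$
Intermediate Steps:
$a = 13275$
$q{\left(H \right)} = 1$
$t = 4669$ ($t = - (13275 - 17944) = \left(-1\right) \left(-4669\right) = 4669$)
$x = -162$ ($x = -18 + 3 \cdot 1 \left(-48\right) = -18 + 3 \left(-48\right) = -18 - 144 = -162$)
$t - x = 4669 - -162 = 4669 + 162 = 4831$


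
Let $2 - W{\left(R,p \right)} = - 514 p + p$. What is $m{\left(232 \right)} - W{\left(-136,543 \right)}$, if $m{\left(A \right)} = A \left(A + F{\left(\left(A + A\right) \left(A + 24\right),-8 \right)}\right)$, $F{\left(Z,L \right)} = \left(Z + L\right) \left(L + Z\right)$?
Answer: $3272995032095$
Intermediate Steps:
$W{\left(R,p \right)} = 2 + 513 p$ ($W{\left(R,p \right)} = 2 - \left(- 514 p + p\right) = 2 - - 513 p = 2 + 513 p$)
$F{\left(Z,L \right)} = \left(L + Z\right)^{2}$ ($F{\left(Z,L \right)} = \left(L + Z\right) \left(L + Z\right) = \left(L + Z\right)^{2}$)
$m{\left(A \right)} = A \left(A + \left(-8 + 2 A \left(24 + A\right)\right)^{2}\right)$ ($m{\left(A \right)} = A \left(A + \left(-8 + \left(A + A\right) \left(A + 24\right)\right)^{2}\right) = A \left(A + \left(-8 + 2 A \left(24 + A\right)\right)^{2}\right)$)
$m{\left(232 \right)} - W{\left(-136,543 \right)} = 232 \left(232 + 4 \left(-4 + 232 \left(24 + 232\right)\right)^{2}\right) - \left(2 + 513 \cdot 543\right) = 232 \left(232 + 4 \left(-4 + 232 \cdot 256\right)^{2}\right) - \left(2 + 278559\right) = 232 \left(232 + 4 \left(-4 + 59392\right)^{2}\right) - 278561 = 232 \left(232 + 4 \cdot 59388^{2}\right) - 278561 = 232 \left(232 + 4 \cdot 3526934544\right) - 278561 = 232 \left(232 + 14107738176\right) - 278561 = 232 \cdot 14107738408 - 278561 = 3272995310656 - 278561 = 3272995032095$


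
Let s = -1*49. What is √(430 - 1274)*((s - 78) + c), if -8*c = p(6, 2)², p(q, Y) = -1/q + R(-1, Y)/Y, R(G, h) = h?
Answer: -36601*I*√211/144 ≈ -3692.1*I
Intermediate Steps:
p(q, Y) = 1 - 1/q (p(q, Y) = -1/q + Y/Y = -1/q + 1 = 1 - 1/q)
s = -49
c = -25/288 (c = -(-1 + 6)²/36/8 = -((⅙)*5)²/8 = -(⅚)²/8 = -⅛*25/36 = -25/288 ≈ -0.086806)
√(430 - 1274)*((s - 78) + c) = √(430 - 1274)*((-49 - 78) - 25/288) = √(-844)*(-127 - 25/288) = (2*I*√211)*(-36601/288) = -36601*I*√211/144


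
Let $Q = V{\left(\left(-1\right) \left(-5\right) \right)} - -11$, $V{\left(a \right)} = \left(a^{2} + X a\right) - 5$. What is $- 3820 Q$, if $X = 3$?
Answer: $-175720$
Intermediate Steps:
$V{\left(a \right)} = -5 + a^{2} + 3 a$ ($V{\left(a \right)} = \left(a^{2} + 3 a\right) - 5 = -5 + a^{2} + 3 a$)
$Q = 46$ ($Q = \left(-5 + \left(\left(-1\right) \left(-5\right)\right)^{2} + 3 \left(\left(-1\right) \left(-5\right)\right)\right) - -11 = \left(-5 + 5^{2} + 3 \cdot 5\right) + 11 = \left(-5 + 25 + 15\right) + 11 = 35 + 11 = 46$)
$- 3820 Q = \left(-3820\right) 46 = -175720$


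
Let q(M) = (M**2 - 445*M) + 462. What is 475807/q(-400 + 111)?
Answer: 475807/212588 ≈ 2.2382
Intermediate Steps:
q(M) = 462 + M**2 - 445*M
475807/q(-400 + 111) = 475807/(462 + (-400 + 111)**2 - 445*(-400 + 111)) = 475807/(462 + (-289)**2 - 445*(-289)) = 475807/(462 + 83521 + 128605) = 475807/212588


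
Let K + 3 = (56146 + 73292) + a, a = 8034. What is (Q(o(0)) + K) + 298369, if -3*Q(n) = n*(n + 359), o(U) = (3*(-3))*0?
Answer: 435838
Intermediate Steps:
K = 137469 (K = -3 + ((56146 + 73292) + 8034) = -3 + (129438 + 8034) = -3 + 137472 = 137469)
o(U) = 0 (o(U) = -9*0 = 0)
Q(n) = -n*(359 + n)/3 (Q(n) = -n*(n + 359)/3 = -n*(359 + n)/3)
(Q(o(0)) + K) + 298369 = (-1/3*0*(359 + 0) + 137469) + 298369 = (-1/3*0*359 + 137469) + 298369 = (0 + 137469) + 298369 = 137469 + 298369 = 435838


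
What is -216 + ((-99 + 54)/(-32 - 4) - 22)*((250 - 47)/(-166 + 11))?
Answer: -117071/620 ≈ -188.82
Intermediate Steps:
-216 + ((-99 + 54)/(-32 - 4) - 22)*((250 - 47)/(-166 + 11)) = -216 + (-45/(-36) - 22)*(203/(-155)) = -216 + (-45*(-1/36) - 22)*(203*(-1/155)) = -216 + (5/4 - 22)*(-203/155) = -216 - 83/4*(-203/155) = -216 + 16849/620 = -117071/620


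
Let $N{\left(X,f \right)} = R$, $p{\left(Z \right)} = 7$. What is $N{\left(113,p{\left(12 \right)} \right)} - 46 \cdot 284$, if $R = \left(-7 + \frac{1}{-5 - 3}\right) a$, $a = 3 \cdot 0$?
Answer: $-13064$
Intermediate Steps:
$a = 0$
$R = 0$ ($R = \left(-7 + \frac{1}{-5 - 3}\right) 0 = \left(-7 + \frac{1}{-8}\right) 0 = \left(-7 - \frac{1}{8}\right) 0 = \left(- \frac{57}{8}\right) 0 = 0$)
$N{\left(X,f \right)} = 0$
$N{\left(113,p{\left(12 \right)} \right)} - 46 \cdot 284 = 0 - 46 \cdot 284 = 0 - 13064 = -13064$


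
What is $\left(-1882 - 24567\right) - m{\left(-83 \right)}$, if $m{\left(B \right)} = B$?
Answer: $-26366$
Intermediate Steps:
$\left(-1882 - 24567\right) - m{\left(-83 \right)} = \left(-1882 - 24567\right) - -83 = \left(-1882 - 24567\right) + 83 = -26449 + 83 = -26366$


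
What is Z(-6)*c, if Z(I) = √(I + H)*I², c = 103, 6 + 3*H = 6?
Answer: 3708*I*√6 ≈ 9082.7*I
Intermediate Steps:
H = 0 (H = -2 + (⅓)*6 = -2 + 2 = 0)
Z(I) = I^(5/2) (Z(I) = √(I + 0)*I² = √I*I² = I^(5/2))
Z(-6)*c = (-6)^(5/2)*103 = (36*I*√6)*103 = 3708*I*√6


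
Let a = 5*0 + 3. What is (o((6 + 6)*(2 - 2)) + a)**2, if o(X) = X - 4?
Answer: 1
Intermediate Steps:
o(X) = -4 + X
a = 3 (a = 0 + 3 = 3)
(o((6 + 6)*(2 - 2)) + a)**2 = ((-4 + (6 + 6)*(2 - 2)) + 3)**2 = ((-4 + 12*0) + 3)**2 = ((-4 + 0) + 3)**2 = (-4 + 3)**2 = (-1)**2 = 1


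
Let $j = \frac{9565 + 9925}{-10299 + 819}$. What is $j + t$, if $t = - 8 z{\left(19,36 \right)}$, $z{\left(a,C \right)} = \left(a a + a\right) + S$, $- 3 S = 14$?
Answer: $- \frac{2848477}{948} \approx -3004.7$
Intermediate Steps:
$S = - \frac{14}{3}$ ($S = \left(- \frac{1}{3}\right) 14 = - \frac{14}{3} \approx -4.6667$)
$j = - \frac{1949}{948}$ ($j = \frac{19490}{-9480} = 19490 \left(- \frac{1}{9480}\right) = - \frac{1949}{948} \approx -2.0559$)
$z{\left(a,C \right)} = - \frac{14}{3} + a + a^{2}$ ($z{\left(a,C \right)} = \left(a a + a\right) - \frac{14}{3} = \left(a^{2} + a\right) - \frac{14}{3} = \left(a + a^{2}\right) - \frac{14}{3} = - \frac{14}{3} + a + a^{2}$)
$t = - \frac{9008}{3}$ ($t = - 8 \left(- \frac{14}{3} + 19 + 19^{2}\right) = - 8 \left(- \frac{14}{3} + 19 + 361\right) = \left(-8\right) \frac{1126}{3} = - \frac{9008}{3} \approx -3002.7$)
$j + t = - \frac{1949}{948} - \frac{9008}{3} = - \frac{2848477}{948}$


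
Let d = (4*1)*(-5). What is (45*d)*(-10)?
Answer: 9000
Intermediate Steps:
d = -20 (d = 4*(-5) = -20)
(45*d)*(-10) = (45*(-20))*(-10) = -900*(-10) = 9000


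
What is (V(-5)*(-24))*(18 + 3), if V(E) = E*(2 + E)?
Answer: -7560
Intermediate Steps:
(V(-5)*(-24))*(18 + 3) = (-5*(2 - 5)*(-24))*(18 + 3) = (-5*(-3)*(-24))*21 = (15*(-24))*21 = -360*21 = -7560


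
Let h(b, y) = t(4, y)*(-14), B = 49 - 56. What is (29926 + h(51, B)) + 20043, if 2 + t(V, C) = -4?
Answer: 50053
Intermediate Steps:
t(V, C) = -6 (t(V, C) = -2 - 4 = -6)
B = -7
h(b, y) = 84 (h(b, y) = -6*(-14) = 84)
(29926 + h(51, B)) + 20043 = (29926 + 84) + 20043 = 30010 + 20043 = 50053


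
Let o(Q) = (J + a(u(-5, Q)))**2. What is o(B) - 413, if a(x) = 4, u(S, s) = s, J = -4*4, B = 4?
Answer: -269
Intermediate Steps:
J = -16
o(Q) = 144 (o(Q) = (-16 + 4)**2 = (-12)**2 = 144)
o(B) - 413 = 144 - 413 = -269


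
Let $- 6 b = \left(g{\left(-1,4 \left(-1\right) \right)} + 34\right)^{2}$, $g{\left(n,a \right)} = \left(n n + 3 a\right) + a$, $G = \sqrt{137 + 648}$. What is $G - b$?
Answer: $\frac{361}{6} + \sqrt{785} \approx 88.185$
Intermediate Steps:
$G = \sqrt{785} \approx 28.018$
$g{\left(n,a \right)} = n^{2} + 4 a$ ($g{\left(n,a \right)} = \left(n^{2} + 3 a\right) + a = n^{2} + 4 a$)
$b = - \frac{361}{6}$ ($b = - \frac{\left(\left(\left(-1\right)^{2} + 4 \cdot 4 \left(-1\right)\right) + 34\right)^{2}}{6} = - \frac{\left(\left(1 + 4 \left(-4\right)\right) + 34\right)^{2}}{6} = - \frac{\left(\left(1 - 16\right) + 34\right)^{2}}{6} = - \frac{\left(-15 + 34\right)^{2}}{6} = - \frac{19^{2}}{6} = \left(- \frac{1}{6}\right) 361 = - \frac{361}{6} \approx -60.167$)
$G - b = \sqrt{785} - - \frac{361}{6} = \sqrt{785} + \frac{361}{6} = \frac{361}{6} + \sqrt{785}$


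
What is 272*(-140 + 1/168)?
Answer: -799646/21 ≈ -38078.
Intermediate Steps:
272*(-140 + 1/168) = 272*(-23519/168) = -799646/21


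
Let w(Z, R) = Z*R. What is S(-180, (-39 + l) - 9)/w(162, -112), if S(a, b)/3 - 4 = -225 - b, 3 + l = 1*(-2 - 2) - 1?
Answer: 55/2016 ≈ 0.027282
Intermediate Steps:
l = -8 (l = -3 + (1*(-2 - 2) - 1) = -3 + (1*(-4) - 1) = -3 + (-4 - 1) = -3 - 5 = -8)
w(Z, R) = R*Z
S(a, b) = -663 - 3*b (S(a, b) = 12 + 3*(-225 - b) = 12 + (-675 - 3*b) = -663 - 3*b)
S(-180, (-39 + l) - 9)/w(162, -112) = (-663 - 3*((-39 - 8) - 9))/((-112*162)) = (-663 - 3*(-47 - 9))/(-18144) = (-663 - 3*(-56))*(-1/18144) = (-663 + 168)*(-1/18144) = -495*(-1/18144) = 55/2016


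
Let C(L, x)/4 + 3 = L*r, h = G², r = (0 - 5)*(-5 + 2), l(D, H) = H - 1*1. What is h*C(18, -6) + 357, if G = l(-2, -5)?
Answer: 38805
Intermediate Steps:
l(D, H) = -1 + H (l(D, H) = H - 1 = -1 + H)
r = 15 (r = -5*(-3) = 15)
G = -6 (G = -1 - 5 = -6)
h = 36 (h = (-6)² = 36)
C(L, x) = -12 + 60*L (C(L, x) = -12 + 4*(L*15) = -12 + 4*(15*L) = -12 + 60*L)
h*C(18, -6) + 357 = 36*(-12 + 60*18) + 357 = 36*(-12 + 1080) + 357 = 36*1068 + 357 = 38448 + 357 = 38805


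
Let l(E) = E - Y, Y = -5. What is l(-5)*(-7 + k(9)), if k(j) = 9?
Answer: 0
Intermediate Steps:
l(E) = 5 + E (l(E) = E - 1*(-5) = E + 5 = 5 + E)
l(-5)*(-7 + k(9)) = (5 - 5)*(-7 + 9) = 0*2 = 0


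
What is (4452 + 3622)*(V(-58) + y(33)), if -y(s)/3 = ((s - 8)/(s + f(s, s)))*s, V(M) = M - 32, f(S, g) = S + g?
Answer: -928510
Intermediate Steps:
V(M) = -32 + M
y(s) = 8 - s (y(s) = -3*(s - 8)/(s + (s + s))*s = -3*(-8 + s)/(s + 2*s)*s = -3*(-8 + s)/((3*s))*s = -3*(-8 + s)*(1/(3*s))*s = -3*(-8 + s)/(3*s)*s = -3*(-8/3 + s/3) = 8 - s)
(4452 + 3622)*(V(-58) + y(33)) = (4452 + 3622)*((-32 - 58) + (8 - 1*33)) = 8074*(-90 + (8 - 33)) = 8074*(-90 - 25) = 8074*(-115) = -928510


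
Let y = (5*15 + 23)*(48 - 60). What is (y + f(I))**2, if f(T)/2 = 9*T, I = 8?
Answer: 1065024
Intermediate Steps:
f(T) = 18*T (f(T) = 2*(9*T) = 18*T)
y = -1176 (y = (75 + 23)*(-12) = 98*(-12) = -1176)
(y + f(I))**2 = (-1176 + 18*8)**2 = (-1176 + 144)**2 = (-1032)**2 = 1065024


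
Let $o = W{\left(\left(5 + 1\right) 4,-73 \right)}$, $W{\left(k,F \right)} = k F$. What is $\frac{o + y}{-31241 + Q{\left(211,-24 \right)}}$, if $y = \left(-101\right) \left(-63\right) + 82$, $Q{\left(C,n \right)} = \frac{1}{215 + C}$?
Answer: $- \frac{1999218}{13308665} \approx -0.15022$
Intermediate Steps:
$W{\left(k,F \right)} = F k$
$o = -1752$ ($o = - 73 \left(5 + 1\right) 4 = - 73 \cdot 6 \cdot 4 = \left(-73\right) 24 = -1752$)
$y = 6445$ ($y = 6363 + 82 = 6445$)
$\frac{o + y}{-31241 + Q{\left(211,-24 \right)}} = \frac{-1752 + 6445}{-31241 + \frac{1}{215 + 211}} = \frac{4693}{-31241 + \frac{1}{426}} = \frac{4693}{- \frac{13308665}{426}} = 4693 \left(- \frac{426}{13308665}\right) = - \frac{1999218}{13308665}$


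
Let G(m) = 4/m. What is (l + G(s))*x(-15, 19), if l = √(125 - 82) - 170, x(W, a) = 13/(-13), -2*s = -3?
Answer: 502/3 - √43 ≈ 160.78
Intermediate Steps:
s = 3/2 (s = -½*(-3) = 3/2 ≈ 1.5000)
x(W, a) = -1 (x(W, a) = 13*(-1/13) = -1)
l = -170 + √43 (l = √43 - 170 = -170 + √43 ≈ -163.44)
(l + G(s))*x(-15, 19) = ((-170 + √43) + 4/(3/2))*(-1) = ((-170 + √43) + 4*(⅔))*(-1) = ((-170 + √43) + 8/3)*(-1) = (-502/3 + √43)*(-1) = 502/3 - √43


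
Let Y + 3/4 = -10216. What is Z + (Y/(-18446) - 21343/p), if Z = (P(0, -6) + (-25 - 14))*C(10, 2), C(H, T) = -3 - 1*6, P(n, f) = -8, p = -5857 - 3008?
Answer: 278619310547/654095160 ≈ 425.96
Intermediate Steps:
p = -8865
Y = -40867/4 (Y = -¾ - 10216 = -40867/4 ≈ -10217.)
C(H, T) = -9 (C(H, T) = -3 - 6 = -9)
Z = 423 (Z = (-8 + (-25 - 14))*(-9) = (-8 - 39)*(-9) = -47*(-9) = 423)
Z + (Y/(-18446) - 21343/p) = 423 + (-40867/4/(-18446) - 21343/(-8865)) = 423 + (-40867/4*(-1/18446) - 21343*(-1/8865)) = 423 + (40867/73784 + 21343/8865) = 423 + 1937057867/654095160 = 278619310547/654095160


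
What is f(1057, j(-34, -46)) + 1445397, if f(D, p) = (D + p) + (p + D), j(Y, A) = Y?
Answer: 1447443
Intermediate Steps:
f(D, p) = 2*D + 2*p (f(D, p) = (D + p) + (D + p) = 2*D + 2*p)
f(1057, j(-34, -46)) + 1445397 = (2*1057 + 2*(-34)) + 1445397 = (2114 - 68) + 1445397 = 2046 + 1445397 = 1447443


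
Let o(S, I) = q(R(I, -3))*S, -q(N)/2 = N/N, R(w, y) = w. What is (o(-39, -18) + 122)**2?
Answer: 40000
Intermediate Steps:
q(N) = -2 (q(N) = -2*N/N = -2*1 = -2)
o(S, I) = -2*S
(o(-39, -18) + 122)**2 = (-2*(-39) + 122)**2 = (78 + 122)**2 = 200**2 = 40000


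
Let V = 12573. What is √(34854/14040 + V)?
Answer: √1912730885/390 ≈ 112.14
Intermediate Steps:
√(34854/14040 + V) = √(34854/14040 + 12573) = √(34854*(1/14040) + 12573) = √(5809/2340 + 12573) = √(29426629/2340) = √1912730885/390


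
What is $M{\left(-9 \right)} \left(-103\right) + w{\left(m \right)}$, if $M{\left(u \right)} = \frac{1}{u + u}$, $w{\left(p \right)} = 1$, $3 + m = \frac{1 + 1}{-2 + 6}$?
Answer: $\frac{121}{18} \approx 6.7222$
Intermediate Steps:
$m = - \frac{5}{2}$ ($m = -3 + \frac{1 + 1}{-2 + 6} = -3 + \frac{2}{4} = -3 + 2 \cdot \frac{1}{4} = -3 + \frac{1}{2} = - \frac{5}{2} \approx -2.5$)
$M{\left(u \right)} = \frac{1}{2 u}$
$M{\left(-9 \right)} \left(-103\right) + w{\left(m \right)} = \frac{1}{2 \left(-9\right)} \left(-103\right) + 1 = \frac{1}{2} \left(- \frac{1}{9}\right) \left(-103\right) + 1 = \left(- \frac{1}{18}\right) \left(-103\right) + 1 = \frac{103}{18} + 1 = \frac{121}{18}$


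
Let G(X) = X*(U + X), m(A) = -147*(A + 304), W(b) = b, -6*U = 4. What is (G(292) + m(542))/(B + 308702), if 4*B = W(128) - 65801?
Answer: -471512/3507405 ≈ -0.13443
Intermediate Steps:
U = -2/3 (U = -1/6*4 = -2/3 ≈ -0.66667)
m(A) = -44688 - 147*A (m(A) = -147*(304 + A) = -44688 - 147*A)
G(X) = X*(-2/3 + X)
B = -65673/4 (B = (128 - 65801)/4 = (1/4)*(-65673) = -65673/4 ≈ -16418.)
(G(292) + m(542))/(B + 308702) = ((1/3)*292*(-2 + 3*292) + (-44688 - 147*542))/(-65673/4 + 308702) = ((1/3)*292*(-2 + 876) + (-44688 - 79674))/(1169135/4) = ((1/3)*292*874 - 124362)*(4/1169135) = (255208/3 - 124362)*(4/1169135) = -117878/3*4/1169135 = -471512/3507405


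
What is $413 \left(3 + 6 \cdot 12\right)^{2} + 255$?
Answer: $2323380$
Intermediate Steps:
$413 \left(3 + 6 \cdot 12\right)^{2} + 255 = 413 \left(3 + 72\right)^{2} + 255 = 413 \cdot 75^{2} + 255 = 413 \cdot 5625 + 255 = 2323125 + 255 = 2323380$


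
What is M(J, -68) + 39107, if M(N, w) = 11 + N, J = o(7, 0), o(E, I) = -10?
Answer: 39108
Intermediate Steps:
J = -10
M(J, -68) + 39107 = (11 - 10) + 39107 = 1 + 39107 = 39108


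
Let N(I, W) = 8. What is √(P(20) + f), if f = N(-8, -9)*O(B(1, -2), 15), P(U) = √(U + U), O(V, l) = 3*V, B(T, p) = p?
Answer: √(-48 + 2*√10) ≈ 6.4557*I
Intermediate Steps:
P(U) = √2*√U (P(U) = √(2*U) = √2*√U)
f = -48 (f = 8*(3*(-2)) = 8*(-6) = -48)
√(P(20) + f) = √(√2*√20 - 48) = √(√2*(2*√5) - 48) = √(2*√10 - 48) = √(-48 + 2*√10)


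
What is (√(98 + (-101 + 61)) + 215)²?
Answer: (215 + √58)² ≈ 49558.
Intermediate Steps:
(√(98 + (-101 + 61)) + 215)² = (√(98 - 40) + 215)² = (√58 + 215)² = (215 + √58)²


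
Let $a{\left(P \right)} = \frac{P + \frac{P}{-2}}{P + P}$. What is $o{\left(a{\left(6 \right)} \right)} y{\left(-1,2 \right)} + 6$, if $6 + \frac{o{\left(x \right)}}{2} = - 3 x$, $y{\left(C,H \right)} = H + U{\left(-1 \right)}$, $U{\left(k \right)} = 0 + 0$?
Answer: $-21$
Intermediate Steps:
$U{\left(k \right)} = 0$
$a{\left(P \right)} = \frac{1}{4}$ ($a{\left(P \right)} = \frac{P + P \left(- \frac{1}{2}\right)}{2 P} = \left(P - \frac{P}{2}\right) \frac{1}{2 P} = \frac{P}{2} \frac{1}{2 P} = \frac{1}{4}$)
$y{\left(C,H \right)} = H$ ($y{\left(C,H \right)} = H + 0 = H$)
$o{\left(x \right)} = -12 - 6 x$ ($o{\left(x \right)} = -12 + 2 \left(- 3 x\right) = -12 - 6 x$)
$o{\left(a{\left(6 \right)} \right)} y{\left(-1,2 \right)} + 6 = \left(-12 - \frac{3}{2}\right) 2 + 6 = \left(- \frac{27}{2}\right) 2 + 6 = -27 + 6 = -21$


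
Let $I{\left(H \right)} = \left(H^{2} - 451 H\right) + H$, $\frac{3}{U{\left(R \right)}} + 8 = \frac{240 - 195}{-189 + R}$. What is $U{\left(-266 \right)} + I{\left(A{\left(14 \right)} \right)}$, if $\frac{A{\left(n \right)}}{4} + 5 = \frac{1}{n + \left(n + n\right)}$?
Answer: $\frac{3039874895}{325017} \approx 9353.0$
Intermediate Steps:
$U{\left(R \right)} = \frac{3}{-8 + \frac{45}{-189 + R}}$ ($U{\left(R \right)} = \frac{3}{-8 + \frac{240 - 195}{-189 + R}} = \frac{3}{-8 + \frac{45}{-189 + R}}$)
$A{\left(n \right)} = -20 + \frac{4}{3 n}$ ($A{\left(n \right)} = -20 + \frac{4}{n + \left(n + n\right)} = -20 + \frac{4}{n + 2 n} = -20 + \frac{4}{3 n}$)
$I{\left(H \right)} = H^{2} - 450 H$
$U{\left(-266 \right)} + I{\left(A{\left(14 \right)} \right)} = \frac{3 \left(189 - -266\right)}{-1557 + 8 \left(-266\right)} + \left(-20 + \frac{4}{3 \cdot 14}\right) \left(-450 - \left(20 - \frac{4}{3 \cdot 14}\right)\right) = \frac{3 \left(189 + 266\right)}{-1557 - 2128} + \left(-20 + \frac{4}{3} \cdot \frac{1}{14}\right) \left(-450 + \left(-20 + \frac{4}{3} \cdot \frac{1}{14}\right)\right) = 3 \frac{1}{-3685} \cdot 455 + \left(-20 + \frac{2}{21}\right) \left(-450 + \left(-20 + \frac{2}{21}\right)\right) = 3 \left(- \frac{1}{3685}\right) 455 - \frac{418 \left(-450 - \frac{418}{21}\right)}{21} = - \frac{273}{737} - - \frac{4124824}{441} = - \frac{273}{737} + \frac{4124824}{441} = \frac{3039874895}{325017}$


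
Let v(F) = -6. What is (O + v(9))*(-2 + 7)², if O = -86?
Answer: -2300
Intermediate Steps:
(O + v(9))*(-2 + 7)² = (-86 - 6)*(-2 + 7)² = -92*5² = -92*25 = -2300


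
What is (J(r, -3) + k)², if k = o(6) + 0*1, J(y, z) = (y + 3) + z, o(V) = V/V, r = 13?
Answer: 196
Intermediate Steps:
o(V) = 1
J(y, z) = 3 + y + z (J(y, z) = (3 + y) + z = 3 + y + z)
k = 1 (k = 1 + 0*1 = 1 + 0 = 1)
(J(r, -3) + k)² = ((3 + 13 - 3) + 1)² = (13 + 1)² = 14² = 196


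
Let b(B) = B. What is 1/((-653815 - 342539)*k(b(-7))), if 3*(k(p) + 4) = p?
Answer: 1/6310242 ≈ 1.5847e-7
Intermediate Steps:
k(p) = -4 + p/3
1/((-653815 - 342539)*k(b(-7))) = 1/((-653815 - 342539)*(-4 + (⅓)*(-7))) = 1/((-996354)*(-4 - 7/3)) = -1/(996354*(-19/3)) = -1/996354*(-3/19) = 1/6310242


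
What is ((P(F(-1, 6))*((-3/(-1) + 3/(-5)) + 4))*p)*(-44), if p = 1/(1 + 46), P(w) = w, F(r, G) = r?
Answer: 1408/235 ≈ 5.9915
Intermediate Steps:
p = 1/47 ≈ 0.021277
((P(F(-1, 6))*((-3/(-1) + 3/(-5)) + 4))*p)*(-44) = (-((-3/(-1) + 3/(-5)) + 4)*(1/47))*(-44) = (-((-3*(-1) + 3*(-⅕)) + 4)*(1/47))*(-44) = (-((3 - ⅗) + 4)*(1/47))*(-44) = (-(12/5 + 4)*(1/47))*(-44) = (-1*32/5*(1/47))*(-44) = -32/5*1/47*(-44) = -32/235*(-44) = 1408/235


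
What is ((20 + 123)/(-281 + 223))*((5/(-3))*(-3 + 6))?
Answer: 715/58 ≈ 12.328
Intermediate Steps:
((20 + 123)/(-281 + 223))*((5/(-3))*(-3 + 6)) = (143/(-58))*((5*(-⅓))*3) = (143*(-1/58))*(-5/3*3) = -143/58*(-5) = 715/58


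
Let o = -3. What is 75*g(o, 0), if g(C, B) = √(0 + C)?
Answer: 75*I*√3 ≈ 129.9*I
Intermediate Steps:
g(C, B) = √C
75*g(o, 0) = 75*√(-3) = 75*(I*√3) = 75*I*√3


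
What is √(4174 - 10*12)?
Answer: √4054 ≈ 63.671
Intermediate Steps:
√(4174 - 10*12) = √(4174 - 120) = √4054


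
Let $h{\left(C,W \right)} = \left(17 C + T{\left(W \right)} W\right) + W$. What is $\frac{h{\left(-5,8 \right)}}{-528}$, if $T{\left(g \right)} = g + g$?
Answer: $- \frac{17}{176} \approx -0.096591$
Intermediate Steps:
$T{\left(g \right)} = 2 g$
$h{\left(C,W \right)} = W + 2 W^{2} + 17 C$ ($h{\left(C,W \right)} = \left(17 C + 2 W W\right) + W = \left(17 C + 2 W^{2}\right) + W = \left(2 W^{2} + 17 C\right) + W = W + 2 W^{2} + 17 C$)
$\frac{h{\left(-5,8 \right)}}{-528} = \frac{8 + 2 \cdot 8^{2} + 17 \left(-5\right)}{-528} = \left(8 + 2 \cdot 64 - 85\right) \left(- \frac{1}{528}\right) = \left(8 + 128 - 85\right) \left(- \frac{1}{528}\right) = 51 \left(- \frac{1}{528}\right) = - \frac{17}{176}$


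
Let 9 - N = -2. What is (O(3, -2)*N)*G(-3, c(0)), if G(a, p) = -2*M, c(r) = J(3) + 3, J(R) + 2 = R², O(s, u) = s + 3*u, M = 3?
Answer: 198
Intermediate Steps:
N = 11 (N = 9 - 1*(-2) = 9 + 2 = 11)
J(R) = -2 + R²
c(r) = 10 (c(r) = (-2 + 3²) + 3 = (-2 + 9) + 3 = 7 + 3 = 10)
G(a, p) = -6 (G(a, p) = -2*3 = -6)
(O(3, -2)*N)*G(-3, c(0)) = ((3 + 3*(-2))*11)*(-6) = ((3 - 6)*11)*(-6) = -3*11*(-6) = -33*(-6) = 198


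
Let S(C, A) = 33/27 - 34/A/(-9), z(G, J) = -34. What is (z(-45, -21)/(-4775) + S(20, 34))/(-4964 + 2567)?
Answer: -19202/34337025 ≈ -0.00055922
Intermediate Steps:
S(C, A) = 11/9 + 34/(9*A) (S(C, A) = 33*(1/27) - 34/A*(-⅑) = 11/9 + 34/(9*A))
(z(-45, -21)/(-4775) + S(20, 34))/(-4964 + 2567) = (-34/(-4775) + (⅑)*(34 + 11*34)/34)/(-4964 + 2567) = (-34*(-1/4775) + (⅑)*(1/34)*(34 + 374))/(-2397) = (34/4775 + (⅑)*(1/34)*408)*(-1/2397) = (34/4775 + 4/3)*(-1/2397) = (19202/14325)*(-1/2397) = -19202/34337025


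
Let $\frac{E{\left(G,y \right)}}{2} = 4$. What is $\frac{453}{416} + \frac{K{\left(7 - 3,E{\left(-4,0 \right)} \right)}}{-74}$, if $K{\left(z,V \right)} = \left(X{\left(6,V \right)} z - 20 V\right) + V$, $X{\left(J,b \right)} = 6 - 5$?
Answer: $\frac{1285}{416} \approx 3.0889$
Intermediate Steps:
$E{\left(G,y \right)} = 8$ ($E{\left(G,y \right)} = 2 \cdot 4 = 8$)
$X{\left(J,b \right)} = 1$
$K{\left(z,V \right)} = z - 19 V$ ($K{\left(z,V \right)} = \left(1 z - 20 V\right) + V = \left(z - 20 V\right) + V = z - 19 V$)
$\frac{453}{416} + \frac{K{\left(7 - 3,E{\left(-4,0 \right)} \right)}}{-74} = \frac{453}{416} + \frac{\left(7 - 3\right) - 152}{-74} = 453 \cdot \frac{1}{416} + \left(4 - 152\right) \left(- \frac{1}{74}\right) = \frac{453}{416} - -2 = \frac{453}{416} + 2 = \frac{1285}{416}$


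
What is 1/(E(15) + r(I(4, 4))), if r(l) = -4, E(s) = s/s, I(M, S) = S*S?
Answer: -1/3 ≈ -0.33333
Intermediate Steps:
I(M, S) = S**2
E(s) = 1
1/(E(15) + r(I(4, 4))) = 1/(1 - 4) = 1/(-3) = -1/3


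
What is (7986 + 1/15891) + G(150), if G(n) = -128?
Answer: 124871479/15891 ≈ 7858.0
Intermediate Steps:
(7986 + 1/15891) + G(150) = (7986 + 1/15891) - 128 = 126905527/15891 - 128 = 124871479/15891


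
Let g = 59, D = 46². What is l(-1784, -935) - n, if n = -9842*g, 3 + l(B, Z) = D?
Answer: 582791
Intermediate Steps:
D = 2116
l(B, Z) = 2113 (l(B, Z) = -3 + 2116 = 2113)
n = -580678 (n = -9842*59 = -580678)
l(-1784, -935) - n = 2113 - 1*(-580678) = 2113 + 580678 = 582791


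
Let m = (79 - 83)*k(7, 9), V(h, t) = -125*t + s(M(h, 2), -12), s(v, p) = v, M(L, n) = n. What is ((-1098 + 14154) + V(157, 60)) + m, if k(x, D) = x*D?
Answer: 5306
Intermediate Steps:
k(x, D) = D*x
V(h, t) = 2 - 125*t (V(h, t) = -125*t + 2 = 2 - 125*t)
m = -252 (m = (79 - 83)*(9*7) = -4*63 = -252)
((-1098 + 14154) + V(157, 60)) + m = ((-1098 + 14154) + (2 - 125*60)) - 252 = (13056 + (2 - 7500)) - 252 = (13056 - 7498) - 252 = 5558 - 252 = 5306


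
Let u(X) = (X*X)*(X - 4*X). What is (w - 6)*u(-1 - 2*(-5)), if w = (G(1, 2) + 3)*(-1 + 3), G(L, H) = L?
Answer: -4374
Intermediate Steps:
u(X) = -3*X³ (u(X) = X²*(-3*X) = -3*X³)
w = 8 (w = (1 + 3)*(-1 + 3) = 4*2 = 8)
(w - 6)*u(-1 - 2*(-5)) = (8 - 6)*(-3*(-1 - 2*(-5))³) = 2*(-3*(-1 + 10)³) = 2*(-3*9³) = 2*(-3*729) = 2*(-2187) = -4374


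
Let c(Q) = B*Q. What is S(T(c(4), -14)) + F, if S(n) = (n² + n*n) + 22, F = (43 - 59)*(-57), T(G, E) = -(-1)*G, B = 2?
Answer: 1062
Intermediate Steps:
c(Q) = 2*Q
T(G, E) = G
F = 912 (F = -16*(-57) = 912)
S(n) = 22 + 2*n² (S(n) = (n² + n²) + 22 = 2*n² + 22 = 22 + 2*n²)
S(T(c(4), -14)) + F = (22 + 2*(2*4)²) + 912 = (22 + 2*8²) + 912 = (22 + 2*64) + 912 = (22 + 128) + 912 = 150 + 912 = 1062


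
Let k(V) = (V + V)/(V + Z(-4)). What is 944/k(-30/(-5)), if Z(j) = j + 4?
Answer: 472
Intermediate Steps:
Z(j) = 4 + j
k(V) = 2 (k(V) = (V + V)/(V + (4 - 4)) = (2*V)/(V + 0) = (2*V)/V = 2)
944/k(-30/(-5)) = 944/2 = 944*(1/2) = 472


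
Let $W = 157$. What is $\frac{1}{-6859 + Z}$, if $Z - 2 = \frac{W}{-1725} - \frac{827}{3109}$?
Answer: $- \frac{5363025}{36776177113} \approx -0.00014583$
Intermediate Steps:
$Z = \frac{8811362}{5363025}$ ($Z = 2 + \left(\frac{157}{-1725} - \frac{827}{3109}\right) = 2 + \left(157 \left(- \frac{1}{1725}\right) - \frac{827}{3109}\right) = 2 - \frac{1914688}{5363025} = \frac{8811362}{5363025} \approx 1.643$)
$\frac{1}{-6859 + Z} = \frac{1}{-6859 + \frac{8811362}{5363025}} = \frac{1}{- \frac{36776177113}{5363025}} = - \frac{5363025}{36776177113}$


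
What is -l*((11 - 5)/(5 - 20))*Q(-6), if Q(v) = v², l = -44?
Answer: -3168/5 ≈ -633.60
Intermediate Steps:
-l*((11 - 5)/(5 - 20))*Q(-6) = -(-44*(11 - 5)/(5 - 20))*(-6)² = -(-264/(-15))*36 = -(-264*(-1)/15)*36 = -(-44*(-⅖))*36 = -88*36/5 = -1*3168/5 = -3168/5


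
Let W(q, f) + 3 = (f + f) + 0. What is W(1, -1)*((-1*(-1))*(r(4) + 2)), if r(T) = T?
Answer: -30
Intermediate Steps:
W(q, f) = -3 + 2*f (W(q, f) = -3 + ((f + f) + 0) = -3 + (2*f + 0) = -3 + 2*f)
W(1, -1)*((-1*(-1))*(r(4) + 2)) = (-3 + 2*(-1))*((-1*(-1))*(4 + 2)) = (-3 - 2)*(1*6) = -5*6 = -30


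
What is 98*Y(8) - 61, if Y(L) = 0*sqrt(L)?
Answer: -61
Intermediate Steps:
Y(L) = 0
98*Y(8) - 61 = 98*0 - 61 = 0 - 61 = -61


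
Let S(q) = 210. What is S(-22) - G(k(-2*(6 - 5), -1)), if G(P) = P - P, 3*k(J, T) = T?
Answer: 210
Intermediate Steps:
k(J, T) = T/3
G(P) = 0
S(-22) - G(k(-2*(6 - 5), -1)) = 210 - 1*0 = 210 + 0 = 210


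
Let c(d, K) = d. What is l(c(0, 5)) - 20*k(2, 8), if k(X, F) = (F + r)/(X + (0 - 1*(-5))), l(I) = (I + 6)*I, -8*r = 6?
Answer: -145/7 ≈ -20.714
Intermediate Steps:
r = -3/4 (r = -1/8*6 = -3/4 ≈ -0.75000)
l(I) = I*(6 + I) (l(I) = (6 + I)*I = I*(6 + I))
k(X, F) = (-3/4 + F)/(5 + X) (k(X, F) = (F - 3/4)/(X + (0 - 1*(-5))) = (-3/4 + F)/(X + (0 + 5)) = (-3/4 + F)/(X + 5) = (-3/4 + F)/(5 + X))
l(c(0, 5)) - 20*k(2, 8) = 0*(6 + 0) - 20*(-3/4 + 8)/(5 + 2) = 0*6 - 20*29/(7*4) = 0 - 20*29/(7*4) = 0 - 20*29/28 = 0 - 145/7 = -145/7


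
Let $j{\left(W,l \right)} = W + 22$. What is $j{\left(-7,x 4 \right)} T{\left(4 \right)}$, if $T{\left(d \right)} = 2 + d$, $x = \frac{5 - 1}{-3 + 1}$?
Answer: $90$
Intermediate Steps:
$x = -2$ ($x = \frac{4}{-2} = 4 \left(- \frac{1}{2}\right) = -2$)
$j{\left(W,l \right)} = 22 + W$
$j{\left(-7,x 4 \right)} T{\left(4 \right)} = \left(22 - 7\right) \left(2 + 4\right) = 15 \cdot 6 = 90$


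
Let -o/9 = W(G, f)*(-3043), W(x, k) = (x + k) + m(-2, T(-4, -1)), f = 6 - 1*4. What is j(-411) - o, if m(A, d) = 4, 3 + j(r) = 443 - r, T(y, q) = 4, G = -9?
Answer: 83012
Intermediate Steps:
j(r) = 440 - r (j(r) = -3 + (443 - r) = 440 - r)
f = 2 (f = 6 - 4 = 2)
W(x, k) = 4 + k + x (W(x, k) = (x + k) + 4 = (k + x) + 4 = 4 + k + x)
o = -82161 (o = -9*(4 + 2 - 9)*(-3043) = -(-27)*(-3043) = -9*9129 = -82161)
j(-411) - o = (440 - 1*(-411)) - 1*(-82161) = (440 + 411) + 82161 = 851 + 82161 = 83012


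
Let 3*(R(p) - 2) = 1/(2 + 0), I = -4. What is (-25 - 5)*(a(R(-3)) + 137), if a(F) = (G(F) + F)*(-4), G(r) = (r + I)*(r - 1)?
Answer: -12320/3 ≈ -4106.7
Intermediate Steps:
G(r) = (-1 + r)*(-4 + r) (G(r) = (r - 4)*(r - 1) = (-4 + r)*(-1 + r) = (-1 + r)*(-4 + r))
R(p) = 13/6 (R(p) = 2 + 1/(3*(2 + 0)) = 2 + (⅓)/2 = 2 + (⅓)*(½) = 2 + ⅙ = 13/6)
a(F) = -16 - 4*F² + 16*F (a(F) = ((4 + F² - 5*F) + F)*(-4) = (4 + F² - 4*F)*(-4) = -16 - 4*F² + 16*F)
(-25 - 5)*(a(R(-3)) + 137) = (-25 - 5)*((-16 - 4*(13/6)² + 16*(13/6)) + 137) = -30*((-16 - 4*169/36 + 104/3) + 137) = -30*((-16 - 169/9 + 104/3) + 137) = -30*(-⅑ + 137) = -30*1232/9 = -12320/3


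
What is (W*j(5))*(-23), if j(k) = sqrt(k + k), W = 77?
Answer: -1771*sqrt(10) ≈ -5600.4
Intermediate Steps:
j(k) = sqrt(2)*sqrt(k) (j(k) = sqrt(2*k) = sqrt(2)*sqrt(k))
(W*j(5))*(-23) = (77*(sqrt(2)*sqrt(5)))*(-23) = (77*sqrt(10))*(-23) = -1771*sqrt(10)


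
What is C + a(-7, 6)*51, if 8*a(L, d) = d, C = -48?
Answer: -39/4 ≈ -9.7500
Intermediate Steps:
a(L, d) = d/8
C + a(-7, 6)*51 = -48 + ((1/8)*6)*51 = -48 + (3/4)*51 = -48 + 153/4 = -39/4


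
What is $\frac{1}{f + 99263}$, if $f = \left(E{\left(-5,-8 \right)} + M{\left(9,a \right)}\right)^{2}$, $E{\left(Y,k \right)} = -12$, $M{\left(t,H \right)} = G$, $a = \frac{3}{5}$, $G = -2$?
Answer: $\frac{1}{99459} \approx 1.0054 \cdot 10^{-5}$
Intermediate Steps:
$a = \frac{3}{5}$ ($a = 3 \cdot \frac{1}{5} = \frac{3}{5} \approx 0.6$)
$M{\left(t,H \right)} = -2$
$f = 196$ ($f = \left(-12 - 2\right)^{2} = \left(-14\right)^{2} = 196$)
$\frac{1}{f + 99263} = \frac{1}{196 + 99263} = \frac{1}{99459}$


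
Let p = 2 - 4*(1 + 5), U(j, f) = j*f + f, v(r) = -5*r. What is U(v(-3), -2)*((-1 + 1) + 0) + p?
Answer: -22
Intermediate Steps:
U(j, f) = f + f*j (U(j, f) = f*j + f = f + f*j)
p = -22 (p = 2 - 4*6 = 2 - 1*24 = 2 - 24 = -22)
U(v(-3), -2)*((-1 + 1) + 0) + p = (-2*(1 - 5*(-3)))*((-1 + 1) + 0) - 22 = (-2*(1 + 15))*(0 + 0) - 22 = -2*16*0 - 22 = -32*0 - 22 = 0 - 22 = -22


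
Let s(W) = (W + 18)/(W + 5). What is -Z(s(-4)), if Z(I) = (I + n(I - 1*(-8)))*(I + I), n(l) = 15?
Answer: -812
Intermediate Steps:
s(W) = (18 + W)/(5 + W)
Z(I) = 2*I*(15 + I) (Z(I) = (I + 15)*(I + I) = (15 + I)*(2*I) = 2*I*(15 + I))
-Z(s(-4)) = -2*(18 - 4)/(5 - 4)*(15 + (18 - 4)/(5 - 4)) = -2*14/1*(15 + 14/1) = -2*1*14*(15 + 1*14) = -2*14*(15 + 14) = -2*14*29 = -1*812 = -812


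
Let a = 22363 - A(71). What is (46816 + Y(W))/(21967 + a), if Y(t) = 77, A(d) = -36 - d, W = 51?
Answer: 46893/44437 ≈ 1.0553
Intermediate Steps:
a = 22470 (a = 22363 - (-36 - 1*71) = 22363 - (-36 - 71) = 22363 - 1*(-107) = 22363 + 107 = 22470)
(46816 + Y(W))/(21967 + a) = (46816 + 77)/(21967 + 22470) = 46893/44437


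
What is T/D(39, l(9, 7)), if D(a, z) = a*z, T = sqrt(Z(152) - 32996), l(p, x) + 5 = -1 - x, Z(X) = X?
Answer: -2*I*sqrt(8211)/507 ≈ -0.35745*I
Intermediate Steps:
l(p, x) = -6 - x (l(p, x) = -5 + (-1 - x) = -6 - x)
T = 2*I*sqrt(8211) (T = sqrt(152 - 32996) = sqrt(-32844) = 2*I*sqrt(8211) ≈ 181.23*I)
T/D(39, l(9, 7)) = (2*I*sqrt(8211))/((39*(-6 - 1*7))) = (2*I*sqrt(8211))/((39*(-6 - 7))) = (2*I*sqrt(8211))/((39*(-13))) = (2*I*sqrt(8211))/(-507) = (2*I*sqrt(8211))*(-1/507) = -2*I*sqrt(8211)/507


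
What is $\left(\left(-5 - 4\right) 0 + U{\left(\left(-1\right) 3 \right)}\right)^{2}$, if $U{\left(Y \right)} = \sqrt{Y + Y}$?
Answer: $-6$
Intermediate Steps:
$U{\left(Y \right)} = \sqrt{2} \sqrt{Y}$ ($U{\left(Y \right)} = \sqrt{2 Y} = \sqrt{2} \sqrt{Y}$)
$\left(\left(-5 - 4\right) 0 + U{\left(\left(-1\right) 3 \right)}\right)^{2} = \left(\left(-5 - 4\right) 0 + \sqrt{2} \sqrt{\left(-1\right) 3}\right)^{2} = \left(\left(-9\right) 0 + \sqrt{2} \sqrt{-3}\right)^{2} = \left(0 + \sqrt{2} i \sqrt{3}\right)^{2} = \left(0 + i \sqrt{6}\right)^{2} = \left(i \sqrt{6}\right)^{2} = -6$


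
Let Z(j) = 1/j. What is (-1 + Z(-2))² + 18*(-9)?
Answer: -639/4 ≈ -159.75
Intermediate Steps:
Z(j) = 1/j
(-1 + Z(-2))² + 18*(-9) = (-1 + 1/(-2))² + 18*(-9) = (-1 - ½)² - 162 = (-3/2)² - 162 = 9/4 - 162 = -639/4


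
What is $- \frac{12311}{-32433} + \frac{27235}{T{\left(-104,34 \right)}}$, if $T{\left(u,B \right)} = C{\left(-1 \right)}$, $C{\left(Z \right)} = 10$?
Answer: $\frac{176687173}{64866} \approx 2723.9$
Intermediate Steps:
$T{\left(u,B \right)} = 10$
$- \frac{12311}{-32433} + \frac{27235}{T{\left(-104,34 \right)}} = - \frac{12311}{-32433} + \frac{27235}{10} = \left(-12311\right) \left(- \frac{1}{32433}\right) + 27235 \cdot \frac{1}{10} = \frac{12311}{32433} + \frac{5447}{2} = \frac{176687173}{64866}$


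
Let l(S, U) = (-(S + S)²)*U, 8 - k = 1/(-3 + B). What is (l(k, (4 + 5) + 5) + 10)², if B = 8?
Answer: 7212425476/625 ≈ 1.1540e+7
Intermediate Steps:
k = 39/5 (k = 8 - 1/(-3 + 8) = 8 - 1/5 = 8 - 1*⅕ = 8 - ⅕ = 39/5 ≈ 7.8000)
l(S, U) = -4*U*S² (l(S, U) = (-(2*S)²)*U = (-4*S²)*U = -4*U*S²)
(l(k, (4 + 5) + 5) + 10)² = (-4*((4 + 5) + 5)*(39/5)² + 10)² = (-4*(9 + 5)*1521/25 + 10)² = (-4*14*1521/25 + 10)² = (-85176/25 + 10)² = (-84926/25)² = 7212425476/625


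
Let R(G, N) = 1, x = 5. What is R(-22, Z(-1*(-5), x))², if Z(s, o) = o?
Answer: 1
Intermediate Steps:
R(-22, Z(-1*(-5), x))² = 1² = 1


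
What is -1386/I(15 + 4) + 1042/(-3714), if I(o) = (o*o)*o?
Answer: -6147341/12737163 ≈ -0.48263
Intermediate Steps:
I(o) = o**3 (I(o) = o**2*o = o**3)
-1386/I(15 + 4) + 1042/(-3714) = -1386/(15 + 4)**3 + 1042/(-3714) = -1386/(19**3) + 1042*(-1/3714) = -1386/6859 - 521/1857 = -6147341/12737163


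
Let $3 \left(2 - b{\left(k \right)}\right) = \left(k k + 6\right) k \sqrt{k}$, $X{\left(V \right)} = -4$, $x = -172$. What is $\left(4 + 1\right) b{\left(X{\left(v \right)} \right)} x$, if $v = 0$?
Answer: $-1720 - \frac{151360 i}{3} \approx -1720.0 - 50453.0 i$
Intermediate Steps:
$b{\left(k \right)} = 2 - \frac{k^{\frac{3}{2}} \left(6 + k^{2}\right)}{3}$ ($b{\left(k \right)} = 2 - \frac{\left(k k + 6\right) k \sqrt{k}}{3} = 2 - \frac{\left(k^{2} + 6\right) k \sqrt{k}}{3} = 2 - \frac{\left(6 + k^{2}\right) k \sqrt{k}}{3} = 2 - \frac{k \left(6 + k^{2}\right) \sqrt{k}}{3} = 2 - \frac{k^{\frac{3}{2}} \left(6 + k^{2}\right)}{3}$)
$\left(4 + 1\right) b{\left(X{\left(v \right)} \right)} x = \left(4 + 1\right) \left(2 - 2 \left(-4\right)^{\frac{3}{2}} - \frac{\left(-4\right)^{\frac{7}{2}}}{3}\right) \left(-172\right) = 5 \left(2 - 2 \left(- 8 i\right) - \frac{\left(-128\right) i}{3}\right) \left(-172\right) = 5 \left(2 + 16 i + \frac{128 i}{3}\right) \left(-172\right) = 5 \left(2 + \frac{176 i}{3}\right) \left(-172\right) = \left(10 + \frac{880 i}{3}\right) \left(-172\right) = -1720 - \frac{151360 i}{3}$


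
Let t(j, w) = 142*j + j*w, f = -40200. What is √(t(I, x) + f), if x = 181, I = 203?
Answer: √25369 ≈ 159.28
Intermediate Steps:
√(t(I, x) + f) = √(203*(142 + 181) - 40200) = √(203*323 - 40200) = √(65569 - 40200) = √25369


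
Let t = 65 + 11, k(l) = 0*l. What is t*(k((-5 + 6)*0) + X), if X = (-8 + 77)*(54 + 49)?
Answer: 540132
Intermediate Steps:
k(l) = 0
X = 7107 (X = 69*103 = 7107)
t = 76
t*(k((-5 + 6)*0) + X) = 76*(0 + 7107) = 76*7107 = 540132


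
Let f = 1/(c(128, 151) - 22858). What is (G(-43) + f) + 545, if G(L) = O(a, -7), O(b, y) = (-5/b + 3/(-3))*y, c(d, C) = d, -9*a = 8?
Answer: 46607861/90920 ≈ 512.63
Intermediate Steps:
a = -8/9 (a = -1/9*8 = -8/9 ≈ -0.88889)
O(b, y) = y*(-1 - 5/b) (O(b, y) = (-5/b + 3*(-1/3))*y = (-5/b - 1)*y = (-1 - 5/b)*y = y*(-1 - 5/b))
f = -1/22730 (f = 1/(128 - 22858) = 1/(-22730) = -1/22730 ≈ -4.3995e-5)
G(L) = -259/8 (G(L) = -1*(-7)*(5 - 8/9)/(-8/9) = -1*(-7)*(-9/8)*37/9 = -259/8)
(G(-43) + f) + 545 = (-259/8 - 1/22730) + 545 = -2943539/90920 + 545 = 46607861/90920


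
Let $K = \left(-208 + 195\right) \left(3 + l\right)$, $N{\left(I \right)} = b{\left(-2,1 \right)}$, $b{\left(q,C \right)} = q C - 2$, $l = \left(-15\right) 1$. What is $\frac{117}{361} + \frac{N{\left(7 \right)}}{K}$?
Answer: $\frac{4202}{14079} \approx 0.29846$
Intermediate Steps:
$l = -15$
$b{\left(q,C \right)} = -2 + C q$ ($b{\left(q,C \right)} = C q - 2 = -2 + C q$)
$N{\left(I \right)} = -4$ ($N{\left(I \right)} = -2 + 1 \left(-2\right) = -2 - 2 = -4$)
$K = 156$ ($K = \left(-208 + 195\right) \left(3 - 15\right) = \left(-13\right) \left(-12\right) = 156$)
$\frac{117}{361} + \frac{N{\left(7 \right)}}{K} = \frac{117}{361} - \frac{4}{156} = 117 \cdot \frac{1}{361} - \frac{1}{39} = \frac{117}{361} - \frac{1}{39} = \frac{4202}{14079}$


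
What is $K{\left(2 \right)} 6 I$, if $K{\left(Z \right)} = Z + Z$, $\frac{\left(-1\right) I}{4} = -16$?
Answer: $1536$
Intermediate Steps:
$I = 64$ ($I = \left(-4\right) \left(-16\right) = 64$)
$K{\left(Z \right)} = 2 Z$
$K{\left(2 \right)} 6 I = 2 \cdot 2 \cdot 6 \cdot 64 = 4 \cdot 6 \cdot 64 = 24 \cdot 64 = 1536$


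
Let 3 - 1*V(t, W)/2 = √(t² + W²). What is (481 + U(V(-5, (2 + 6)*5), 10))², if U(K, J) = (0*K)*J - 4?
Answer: 227529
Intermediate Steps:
V(t, W) = 6 - 2*√(W² + t²) (V(t, W) = 6 - 2*√(t² + W²) = 6 - 2*√(W² + t²))
U(K, J) = -4 (U(K, J) = 0*J - 4 = 0 - 4 = -4)
(481 + U(V(-5, (2 + 6)*5), 10))² = (481 - 4)² = 477² = 227529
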